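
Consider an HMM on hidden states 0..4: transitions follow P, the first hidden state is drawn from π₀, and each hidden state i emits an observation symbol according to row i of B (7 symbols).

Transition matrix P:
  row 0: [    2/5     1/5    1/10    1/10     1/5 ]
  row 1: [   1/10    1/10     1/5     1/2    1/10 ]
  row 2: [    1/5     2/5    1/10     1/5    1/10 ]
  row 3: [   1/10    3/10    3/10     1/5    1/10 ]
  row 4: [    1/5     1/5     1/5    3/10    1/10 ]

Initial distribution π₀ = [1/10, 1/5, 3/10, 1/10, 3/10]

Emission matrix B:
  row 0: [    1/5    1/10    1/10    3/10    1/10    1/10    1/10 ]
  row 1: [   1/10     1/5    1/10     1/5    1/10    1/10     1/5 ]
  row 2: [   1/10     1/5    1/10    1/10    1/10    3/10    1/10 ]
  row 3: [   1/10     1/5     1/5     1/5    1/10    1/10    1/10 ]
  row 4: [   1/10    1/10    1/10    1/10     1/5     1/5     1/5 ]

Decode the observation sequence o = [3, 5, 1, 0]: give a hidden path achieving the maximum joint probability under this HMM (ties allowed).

path = [1, 2, 1, 3]

t=0: δ = [3.000e-02, 4.000e-02, 3.000e-02, 2.000e-02, 3.000e-02]  (obs o_0=3)
t=1: δ = [1.200e-03, 1.200e-03, 2.400e-03, 2.000e-03, 1.200e-03]  ψ = [0, 2, 1, 1, 0]  (obs o_1=5)
t=2: δ = [4.800e-05, 1.920e-04, 1.200e-04, 1.200e-04, 2.400e-05]  ψ = [0, 2, 3, 1, 0]  (obs o_2=1)
t=3: δ = [4.800e-06, 4.800e-06, 3.840e-06, 9.600e-06, 1.920e-06]  ψ = [2, 2, 1, 1, 1]  (obs o_3=0)
backtrack: best end state = 3; path = [1, 2, 1, 3]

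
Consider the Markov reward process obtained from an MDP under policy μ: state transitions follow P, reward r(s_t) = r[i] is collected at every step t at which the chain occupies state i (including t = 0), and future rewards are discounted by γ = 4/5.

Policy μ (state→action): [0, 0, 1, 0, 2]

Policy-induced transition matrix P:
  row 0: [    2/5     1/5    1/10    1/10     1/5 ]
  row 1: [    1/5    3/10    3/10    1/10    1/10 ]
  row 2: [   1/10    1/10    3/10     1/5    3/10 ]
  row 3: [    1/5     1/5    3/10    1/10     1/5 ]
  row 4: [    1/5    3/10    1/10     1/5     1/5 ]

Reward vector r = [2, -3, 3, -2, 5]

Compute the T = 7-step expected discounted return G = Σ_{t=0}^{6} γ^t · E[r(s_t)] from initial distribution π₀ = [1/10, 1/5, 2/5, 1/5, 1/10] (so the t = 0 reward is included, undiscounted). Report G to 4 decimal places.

t=0: π = [0.1000, 0.2000, 0.4000, 0.2000, 0.1000], E[r] = 0.9000, γ^t·E[r] = 0.900000, running G = 0.900000
t=1: π = [0.1800, 0.1900, 0.2600, 0.1500, 0.2200], E[r] = 1.3700, γ^t·E[r] = 1.096000, running G = 1.996000
t=2: π = [0.2100, 0.2150, 0.2200, 0.1480, 0.2070], E[r] = 1.1740, γ^t·E[r] = 0.751360, running G = 2.747360
t=3: π = [0.2200, 0.2202, 0.2166, 0.1427, 0.2005], E[r] = 1.1463, γ^t·E[r] = 0.586906, running G = 3.334266
t=4: π = [0.2223, 0.2204, 0.2159, 0.1417, 0.1996], E[r] = 1.1459, γ^t·E[r] = 0.469373, running G = 3.803639
t=5: π = [0.2229, 0.2204, 0.2156, 0.1416, 0.1995], E[r] = 1.1460, γ^t·E[r] = 0.375508, running G = 4.179147
t=6: π = [0.2230, 0.2204, 0.2155, 0.1415, 0.1995], E[r] = 1.1458, γ^t·E[r] = 0.300372, running G = 4.479519

G = 4.4795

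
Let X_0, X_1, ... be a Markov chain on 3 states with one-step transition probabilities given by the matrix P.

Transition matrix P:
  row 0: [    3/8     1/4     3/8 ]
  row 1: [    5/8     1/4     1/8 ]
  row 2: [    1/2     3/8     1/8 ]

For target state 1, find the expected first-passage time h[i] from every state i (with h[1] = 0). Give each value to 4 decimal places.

First-step conditioning: h[1] = 0; for i ≠ 1, h[i] = 1 + Σ_k P[i][k]·h[k].
  h[0] = 1 + 3/8·h[0] + 3/8·h[2]
  h[2] = 1 + 1/2·h[0] + 1/8·h[2]
Solving the 2×2 linear system over states ≠ 1 gives exactly h = [80/23, 0, 72/23] (h[1] = 0 is the target).

h = [3.4783, 0.0000, 3.1304]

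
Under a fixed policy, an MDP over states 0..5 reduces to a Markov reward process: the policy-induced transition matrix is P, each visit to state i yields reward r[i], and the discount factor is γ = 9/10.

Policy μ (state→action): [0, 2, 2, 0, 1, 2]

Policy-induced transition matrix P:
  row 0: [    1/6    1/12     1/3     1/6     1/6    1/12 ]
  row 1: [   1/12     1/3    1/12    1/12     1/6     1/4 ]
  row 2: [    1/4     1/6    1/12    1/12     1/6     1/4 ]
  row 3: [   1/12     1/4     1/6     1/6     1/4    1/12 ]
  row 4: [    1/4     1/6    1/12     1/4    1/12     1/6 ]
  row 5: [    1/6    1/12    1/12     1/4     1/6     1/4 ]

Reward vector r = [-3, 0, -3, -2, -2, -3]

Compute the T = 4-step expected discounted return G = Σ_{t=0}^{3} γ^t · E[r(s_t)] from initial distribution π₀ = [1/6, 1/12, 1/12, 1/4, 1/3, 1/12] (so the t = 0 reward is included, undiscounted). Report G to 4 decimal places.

G = -7.3183

t=0: π = [0.1667, 0.0833, 0.0833, 0.2500, 0.3333, 0.0833], E[r] = -2.1667, γ^t·E[r] = -2.166667, running G = -2.166667
t=1: π = [0.1736, 0.1806, 0.1458, 0.1875, 0.1597, 0.1528], E[r] = -2.1111, γ^t·E[r] = -1.900000, running G = -4.066667
t=2: π = [0.1615, 0.1852, 0.1424, 0.1655, 0.1690, 0.1765], E[r] = -2.1100, γ^t·E[r] = -1.709063, running G = -5.775729
t=3: π = [0.1634, 0.1832, 0.1375, 0.1682, 0.1664, 0.1814], E[r] = -2.1160, γ^t·E[r] = -1.542551, running G = -7.318280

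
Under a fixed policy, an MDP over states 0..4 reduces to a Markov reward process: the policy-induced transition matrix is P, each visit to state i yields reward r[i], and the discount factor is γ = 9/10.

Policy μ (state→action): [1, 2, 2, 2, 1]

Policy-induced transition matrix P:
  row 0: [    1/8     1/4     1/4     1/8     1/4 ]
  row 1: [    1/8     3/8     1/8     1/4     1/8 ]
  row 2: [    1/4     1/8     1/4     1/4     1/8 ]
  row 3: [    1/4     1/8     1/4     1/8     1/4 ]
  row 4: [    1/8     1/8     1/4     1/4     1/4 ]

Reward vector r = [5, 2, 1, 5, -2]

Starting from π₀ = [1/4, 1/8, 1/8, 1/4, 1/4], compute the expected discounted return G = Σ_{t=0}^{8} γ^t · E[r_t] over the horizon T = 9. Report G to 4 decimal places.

t=0: π = [0.2500, 0.1250, 0.1250, 0.2500, 0.2500], E[r] = 2.3750, γ^t·E[r] = 2.375000, running G = 2.375000
t=1: π = [0.1719, 0.1875, 0.2344, 0.1875, 0.2188], E[r] = 1.9688, γ^t·E[r] = 1.771875, running G = 4.146875
t=2: π = [0.1777, 0.1934, 0.2266, 0.2051, 0.1973], E[r] = 2.1328, γ^t·E[r] = 1.727578, running G = 5.874453
t=3: π = [0.1790, 0.1956, 0.2258, 0.2021, 0.1975], E[r] = 2.1274, γ^t·E[r] = 1.550905, running G = 7.425358
t=4: π = [0.1785, 0.1963, 0.2256, 0.2024, 0.1973], E[r] = 2.1277, γ^t·E[r] = 1.395995, running G = 8.821352
t=5: π = [0.1785, 0.1964, 0.2255, 0.2024, 0.1973], E[r] = 2.1281, γ^t·E[r] = 1.256614, running G = 10.077966
t=6: π = [0.1785, 0.1964, 0.2255, 0.2024, 0.1973], E[r] = 2.1281, γ^t·E[r] = 1.130952, running G = 11.208918
t=7: π = [0.1785, 0.1964, 0.2254, 0.2024, 0.1973], E[r] = 2.1281, γ^t·E[r] = 1.017861, running G = 12.226779
t=8: π = [0.1785, 0.1964, 0.2254, 0.2024, 0.1973], E[r] = 2.1281, γ^t·E[r] = 0.916075, running G = 13.142854

G = 13.1429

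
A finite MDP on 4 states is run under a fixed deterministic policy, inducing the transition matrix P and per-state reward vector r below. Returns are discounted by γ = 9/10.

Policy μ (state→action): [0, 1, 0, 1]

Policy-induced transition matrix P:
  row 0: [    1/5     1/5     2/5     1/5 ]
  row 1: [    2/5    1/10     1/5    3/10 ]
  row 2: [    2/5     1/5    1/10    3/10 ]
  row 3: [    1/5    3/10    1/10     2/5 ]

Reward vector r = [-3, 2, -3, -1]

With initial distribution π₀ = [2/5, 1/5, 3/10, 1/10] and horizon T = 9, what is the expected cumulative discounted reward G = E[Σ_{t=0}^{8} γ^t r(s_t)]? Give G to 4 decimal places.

G = -8.8793

t=0: π = [0.4000, 0.2000, 0.3000, 0.1000], E[r] = -1.8000, γ^t·E[r] = -1.800000, running G = -1.800000
t=1: π = [0.3000, 0.1900, 0.2400, 0.2700], E[r] = -1.5100, γ^t·E[r] = -1.359000, running G = -3.159000
t=2: π = [0.2860, 0.2080, 0.2090, 0.2970], E[r] = -1.3660, γ^t·E[r] = -1.106460, running G = -4.265460
t=3: π = [0.2834, 0.2089, 0.2066, 0.3011], E[r] = -1.3533, γ^t·E[r] = -0.986556, running G = -5.252016
t=4: π = [0.2831, 0.2092, 0.2059, 0.3018], E[r] = -1.3504, γ^t·E[r] = -0.885971, running G = -6.137987
t=5: π = [0.2830, 0.2093, 0.2059, 0.3019], E[r] = -1.3500, γ^t·E[r] = -0.797156, running G = -6.935143
t=6: π = [0.2830, 0.2093, 0.2058, 0.3019], E[r] = -1.3499, γ^t·E[r] = -0.717406, running G = -7.652549
t=7: π = [0.2830, 0.2093, 0.2058, 0.3019], E[r] = -1.3499, γ^t·E[r] = -0.645661, running G = -8.298210
t=8: π = [0.2830, 0.2093, 0.2058, 0.3019], E[r] = -1.3499, γ^t·E[r] = -0.581094, running G = -8.879304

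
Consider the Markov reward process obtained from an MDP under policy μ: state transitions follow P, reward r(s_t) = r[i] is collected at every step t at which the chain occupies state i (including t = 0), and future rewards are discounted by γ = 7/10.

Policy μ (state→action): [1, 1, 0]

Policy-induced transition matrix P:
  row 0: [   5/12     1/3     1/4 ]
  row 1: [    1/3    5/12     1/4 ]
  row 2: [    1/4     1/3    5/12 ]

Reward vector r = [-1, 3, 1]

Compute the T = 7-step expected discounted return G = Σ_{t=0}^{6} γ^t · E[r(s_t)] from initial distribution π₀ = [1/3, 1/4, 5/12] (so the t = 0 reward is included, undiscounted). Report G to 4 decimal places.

G = 3.0071

t=0: π = [0.3333, 0.2500, 0.4167], E[r] = 0.8333, γ^t·E[r] = 0.833333, running G = 0.833333
t=1: π = [0.3264, 0.3542, 0.3194], E[r] = 1.0556, γ^t·E[r] = 0.738889, running G = 1.572222
t=2: π = [0.3339, 0.3628, 0.3032], E[r] = 1.0579, γ^t·E[r] = 0.518356, running G = 2.090579
t=3: π = [0.3359, 0.3636, 0.3005], E[r] = 1.0554, γ^t·E[r] = 0.361989, running G = 2.452568
t=4: π = [0.3363, 0.3636, 0.3001], E[r] = 1.0547, γ^t·E[r] = 0.253234, running G = 2.705802
t=5: π = [0.3363, 0.3636, 0.3000], E[r] = 1.0546, γ^t·E[r] = 0.177242, running G = 2.883045
t=6: π = [0.3364, 0.3636, 0.3000], E[r] = 1.0546, γ^t·E[r] = 0.124067, running G = 3.007111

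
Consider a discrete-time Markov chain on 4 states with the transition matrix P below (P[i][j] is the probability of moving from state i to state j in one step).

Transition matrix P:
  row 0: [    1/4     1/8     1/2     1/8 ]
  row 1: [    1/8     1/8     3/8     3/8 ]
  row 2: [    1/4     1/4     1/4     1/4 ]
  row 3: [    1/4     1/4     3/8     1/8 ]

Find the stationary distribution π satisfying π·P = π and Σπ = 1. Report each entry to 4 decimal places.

π = [0.2254, 0.1972, 0.3584, 0.2191]

Balance equations π_j = Σ_i π_i·P[i][j]:
  π_0 = 1/4·π_0 + 1/8·π_1 + 1/4·π_2 + 1/4·π_3
  π_1 = 1/8·π_0 + 1/8·π_1 + 1/4·π_2 + 1/4·π_3
  π_2 = 1/2·π_0 + 3/8·π_1 + 1/4·π_2 + 3/8·π_3
  normalize: π_0 + π_1 + π_2 + π_3 = 1
Solving the linear system gives exactly π = [16/71, 14/71, 229/639, 140/639].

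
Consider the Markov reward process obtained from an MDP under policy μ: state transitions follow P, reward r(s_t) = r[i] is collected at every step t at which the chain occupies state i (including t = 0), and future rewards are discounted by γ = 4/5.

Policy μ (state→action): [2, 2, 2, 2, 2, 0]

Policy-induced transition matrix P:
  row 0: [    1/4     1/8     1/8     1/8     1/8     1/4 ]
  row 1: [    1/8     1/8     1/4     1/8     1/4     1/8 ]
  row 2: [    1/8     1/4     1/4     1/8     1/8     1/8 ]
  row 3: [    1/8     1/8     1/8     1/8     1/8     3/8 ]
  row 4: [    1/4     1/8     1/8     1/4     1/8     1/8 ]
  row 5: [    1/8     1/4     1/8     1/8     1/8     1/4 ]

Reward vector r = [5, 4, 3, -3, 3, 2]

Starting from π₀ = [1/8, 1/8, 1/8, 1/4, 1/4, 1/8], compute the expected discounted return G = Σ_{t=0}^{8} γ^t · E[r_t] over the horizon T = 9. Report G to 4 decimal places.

t=0: π = [0.1250, 0.1250, 0.1250, 0.2500, 0.2500, 0.1250], E[r] = 1.7500, γ^t·E[r] = 1.750000, running G = 1.750000
t=1: π = [0.1719, 0.1563, 0.1563, 0.1563, 0.1406, 0.2188], E[r] = 2.3438, γ^t·E[r] = 1.875000, running G = 3.625000
t=2: π = [0.1641, 0.1719, 0.1641, 0.1426, 0.1445, 0.2129], E[r] = 2.4316, γ^t·E[r] = 1.556250, running G = 5.181250
t=3: π = [0.1636, 0.1721, 0.1670, 0.1431, 0.1465, 0.2078], E[r] = 2.4331, γ^t·E[r] = 1.245750, running G = 6.427000
t=4: π = [0.1638, 0.1718, 0.1674, 0.1433, 0.1465, 0.2072], E[r] = 2.4323, γ^t·E[r] = 0.996275, running G = 7.423275
t=5: π = [0.1638, 0.1718, 0.1674, 0.1433, 0.1465, 0.2072], E[r] = 2.4323, γ^t·E[r] = 0.797019, running G = 8.220294
t=6: π = [0.1638, 0.1718, 0.1674, 0.1433, 0.1465, 0.2072], E[r] = 2.4323, γ^t·E[r] = 0.637621, running G = 8.857914
t=7: π = [0.1638, 0.1718, 0.1674, 0.1433, 0.1465, 0.2072], E[r] = 2.4323, γ^t·E[r] = 0.510097, running G = 9.368011
t=8: π = [0.1638, 0.1718, 0.1674, 0.1433, 0.1465, 0.2072], E[r] = 2.4323, γ^t·E[r] = 0.408078, running G = 9.776089

G = 9.7761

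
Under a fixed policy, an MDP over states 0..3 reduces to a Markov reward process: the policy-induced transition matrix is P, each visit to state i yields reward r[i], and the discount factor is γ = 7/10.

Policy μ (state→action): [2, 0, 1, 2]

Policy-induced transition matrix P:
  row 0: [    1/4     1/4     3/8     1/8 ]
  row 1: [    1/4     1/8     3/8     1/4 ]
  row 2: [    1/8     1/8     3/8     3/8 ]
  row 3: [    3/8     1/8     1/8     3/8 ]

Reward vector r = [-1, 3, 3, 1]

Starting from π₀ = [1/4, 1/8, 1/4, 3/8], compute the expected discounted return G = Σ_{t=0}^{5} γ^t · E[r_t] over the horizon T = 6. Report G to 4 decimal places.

G = 3.9499

t=0: π = [0.2500, 0.1250, 0.2500, 0.3750], E[r] = 1.2500, γ^t·E[r] = 1.250000, running G = 1.250000
t=1: π = [0.2656, 0.1563, 0.2813, 0.2969], E[r] = 1.3438, γ^t·E[r] = 0.940625, running G = 2.190625
t=2: π = [0.2520, 0.1582, 0.3008, 0.2891], E[r] = 1.4141, γ^t·E[r] = 0.692891, running G = 2.883516
t=3: π = [0.2485, 0.1565, 0.3027, 0.2922], E[r] = 1.4214, γ^t·E[r] = 0.487536, running G = 3.371051
t=4: π = [0.2487, 0.1561, 0.3019, 0.2933], E[r] = 1.4186, γ^t·E[r] = 0.340615, running G = 3.711667
t=5: π = [0.2489, 0.1561, 0.3017, 0.2933], E[r] = 1.4177, γ^t·E[r] = 0.238269, running G = 3.949936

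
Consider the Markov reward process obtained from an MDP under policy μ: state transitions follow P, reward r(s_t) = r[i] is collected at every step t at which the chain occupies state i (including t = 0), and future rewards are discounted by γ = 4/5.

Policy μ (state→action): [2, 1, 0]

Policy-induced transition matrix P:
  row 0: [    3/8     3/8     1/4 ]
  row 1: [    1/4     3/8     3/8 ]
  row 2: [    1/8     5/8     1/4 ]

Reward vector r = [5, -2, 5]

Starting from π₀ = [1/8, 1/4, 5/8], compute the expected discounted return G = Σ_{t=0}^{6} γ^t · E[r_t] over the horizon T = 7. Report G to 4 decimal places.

G = 8.2505

t=0: π = [0.1250, 0.2500, 0.6250], E[r] = 3.2500, γ^t·E[r] = 3.250000, running G = 3.250000
t=1: π = [0.1875, 0.5313, 0.2813], E[r] = 1.2813, γ^t·E[r] = 1.025000, running G = 4.275000
t=2: π = [0.2383, 0.4453, 0.3164], E[r] = 1.8828, γ^t·E[r] = 1.205000, running G = 5.480000
t=3: π = [0.2402, 0.4541, 0.3057], E[r] = 1.8213, γ^t·E[r] = 0.932500, running G = 6.412500
t=4: π = [0.2418, 0.4514, 0.3068], E[r] = 1.8401, γ^t·E[r] = 0.753700, running G = 7.166200
t=5: π = [0.2419, 0.4517, 0.3064], E[r] = 1.8382, γ^t·E[r] = 0.602330, running G = 7.768530
t=6: π = [0.2419, 0.4516, 0.3065], E[r] = 1.8388, γ^t·E[r] = 0.482018, running G = 8.250548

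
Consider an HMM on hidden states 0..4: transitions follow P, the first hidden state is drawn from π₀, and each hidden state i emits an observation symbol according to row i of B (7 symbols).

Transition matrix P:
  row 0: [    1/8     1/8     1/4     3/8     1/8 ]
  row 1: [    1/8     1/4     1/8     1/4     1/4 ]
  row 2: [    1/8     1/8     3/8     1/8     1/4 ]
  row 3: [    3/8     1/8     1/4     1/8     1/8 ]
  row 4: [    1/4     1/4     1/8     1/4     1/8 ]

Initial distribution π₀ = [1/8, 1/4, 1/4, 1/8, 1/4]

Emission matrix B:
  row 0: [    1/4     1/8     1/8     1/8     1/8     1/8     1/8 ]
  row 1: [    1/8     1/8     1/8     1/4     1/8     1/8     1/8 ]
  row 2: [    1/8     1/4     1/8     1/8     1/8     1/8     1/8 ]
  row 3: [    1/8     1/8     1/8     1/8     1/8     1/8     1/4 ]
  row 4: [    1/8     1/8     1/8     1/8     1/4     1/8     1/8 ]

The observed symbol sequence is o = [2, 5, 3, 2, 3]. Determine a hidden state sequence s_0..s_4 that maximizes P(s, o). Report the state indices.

path = [2, 2, 2, 2, 2]

t=0: δ = [1.562e-02, 3.125e-02, 3.125e-02, 1.562e-02, 3.125e-02]  (obs o_0=2)
t=1: δ = [9.766e-04, 9.766e-04, 1.465e-03, 9.766e-04, 9.766e-04]  ψ = [4, 1, 2, 1, 1]  (obs o_1=5)
t=2: δ = [4.578e-05, 6.104e-05, 6.866e-05, 4.578e-05, 4.578e-05]  ψ = [3, 1, 2, 0, 2]  (obs o_2=3)
t=3: δ = [2.146e-06, 1.907e-06, 3.219e-06, 2.146e-06, 2.146e-06]  ψ = [3, 1, 2, 0, 2]  (obs o_3=2)
t=4: δ = [1.006e-07, 1.341e-07, 1.509e-07, 1.006e-07, 1.006e-07]  ψ = [3, 4, 2, 0, 2]  (obs o_4=3)
backtrack: best end state = 2; path = [2, 2, 2, 2, 2]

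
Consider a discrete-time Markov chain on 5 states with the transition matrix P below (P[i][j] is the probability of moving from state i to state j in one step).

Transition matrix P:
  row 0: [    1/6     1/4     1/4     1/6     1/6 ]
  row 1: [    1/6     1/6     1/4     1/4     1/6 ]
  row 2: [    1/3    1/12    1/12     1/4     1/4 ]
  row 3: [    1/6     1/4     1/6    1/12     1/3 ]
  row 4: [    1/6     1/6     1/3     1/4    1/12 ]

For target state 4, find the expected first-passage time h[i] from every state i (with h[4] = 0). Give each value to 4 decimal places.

First-step conditioning: h[4] = 0; for i ≠ 4, h[i] = 1 + Σ_k P[i][k]·h[k].
  h[0] = 1 + 1/6·h[0] + 1/4·h[1] + 1/4·h[2] + 1/6·h[3]
  h[1] = 1 + 1/6·h[0] + 1/6·h[1] + 1/4·h[2] + 1/4·h[3]
  h[2] = 1 + 1/3·h[0] + 1/12·h[1] + 1/12·h[2] + 1/4·h[3]
  h[3] = 1 + 1/6·h[0] + 1/4·h[1] + 1/6·h[2] + 1/12·h[3]
Solving the 4×4 linear system over states ≠ 4 gives exactly h = [14262/3055, 60/13, 13116/3055, 12156/3055, 0] (h[4] = 0 is the target).

h = [4.6684, 4.6154, 4.2933, 3.9791, 0.0000]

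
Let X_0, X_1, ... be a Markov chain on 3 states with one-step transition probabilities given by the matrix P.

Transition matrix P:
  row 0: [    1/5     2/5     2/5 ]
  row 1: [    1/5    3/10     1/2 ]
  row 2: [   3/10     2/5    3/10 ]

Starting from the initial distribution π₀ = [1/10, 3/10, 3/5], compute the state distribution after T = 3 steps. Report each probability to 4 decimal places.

π = [0.2400, 0.3637, 0.3963]

t=0: π = [0.1000, 0.3000, 0.6000]
t=1: π = [0.2600, 0.3700, 0.3700]
t=2: π = [0.2370, 0.3630, 0.4000]
t=3: π = [0.2400, 0.3637, 0.3963]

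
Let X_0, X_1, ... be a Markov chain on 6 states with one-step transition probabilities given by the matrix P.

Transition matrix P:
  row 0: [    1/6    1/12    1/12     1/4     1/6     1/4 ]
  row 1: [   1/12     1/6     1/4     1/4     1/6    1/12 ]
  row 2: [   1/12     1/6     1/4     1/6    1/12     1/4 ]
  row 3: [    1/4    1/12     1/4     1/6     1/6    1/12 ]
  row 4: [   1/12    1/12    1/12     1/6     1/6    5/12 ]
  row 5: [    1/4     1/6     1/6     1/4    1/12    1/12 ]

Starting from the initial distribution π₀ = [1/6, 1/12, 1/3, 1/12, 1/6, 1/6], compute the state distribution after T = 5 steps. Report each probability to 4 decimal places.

t=0: π = [0.1667, 0.0833, 0.3333, 0.0833, 0.1667, 0.1667]
t=1: π = [0.1389, 0.1319, 0.1806, 0.2014, 0.1250, 0.2222]
t=2: π = [0.1655, 0.1279, 0.1875, 0.2078, 0.1331, 0.1782]
t=3: π = [0.1615, 0.1245, 0.1854, 0.2060, 0.1362, 0.1865]
t=4: π = [0.1622, 0.1247, 0.1848, 0.2060, 0.1357, 0.1865]
t=5: π = [0.1623, 0.1247, 0.1848, 0.2061, 0.1357, 0.1864]

π = [0.1623, 0.1247, 0.1848, 0.2061, 0.1357, 0.1864]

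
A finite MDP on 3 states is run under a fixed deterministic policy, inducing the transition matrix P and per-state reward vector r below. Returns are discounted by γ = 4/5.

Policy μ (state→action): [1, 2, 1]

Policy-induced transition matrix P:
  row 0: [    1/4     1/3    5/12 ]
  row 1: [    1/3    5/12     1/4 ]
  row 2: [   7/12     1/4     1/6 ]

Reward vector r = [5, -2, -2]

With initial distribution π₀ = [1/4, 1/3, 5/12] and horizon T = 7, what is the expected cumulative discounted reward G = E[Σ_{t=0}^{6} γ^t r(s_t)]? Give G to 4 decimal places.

G = 1.7752

t=0: π = [0.2500, 0.3333, 0.4167], E[r] = -0.2500, γ^t·E[r] = -0.250000, running G = -0.250000
t=1: π = [0.4167, 0.3264, 0.2569], E[r] = 0.9167, γ^t·E[r] = 0.733333, running G = 0.483333
t=2: π = [0.3628, 0.3391, 0.2980], E[r] = 0.5399, γ^t·E[r] = 0.345556, running G = 0.828889
t=3: π = [0.3776, 0.3368, 0.2856], E[r] = 0.6432, γ^t·E[r] = 0.329333, running G = 1.158222
t=4: π = [0.3733, 0.3376, 0.2891], E[r] = 0.6129, γ^t·E[r] = 0.251057, running G = 1.409279
t=5: π = [0.3745, 0.3374, 0.2881], E[r] = 0.6216, γ^t·E[r] = 0.203675, running G = 1.612954
t=6: π = [0.3742, 0.3374, 0.2884], E[r] = 0.6191, γ^t·E[r] = 0.162287, running G = 1.775242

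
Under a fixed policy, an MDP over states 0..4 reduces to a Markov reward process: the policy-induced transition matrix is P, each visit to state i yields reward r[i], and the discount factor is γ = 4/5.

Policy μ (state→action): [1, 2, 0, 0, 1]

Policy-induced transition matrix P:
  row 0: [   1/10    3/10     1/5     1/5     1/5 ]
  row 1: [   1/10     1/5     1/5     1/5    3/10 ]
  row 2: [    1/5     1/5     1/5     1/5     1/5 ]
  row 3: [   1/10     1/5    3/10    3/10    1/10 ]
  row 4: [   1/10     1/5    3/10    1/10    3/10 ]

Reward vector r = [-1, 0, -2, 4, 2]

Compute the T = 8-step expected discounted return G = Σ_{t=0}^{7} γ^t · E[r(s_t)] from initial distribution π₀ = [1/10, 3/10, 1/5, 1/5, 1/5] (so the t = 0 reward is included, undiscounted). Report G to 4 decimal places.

t=0: π = [0.1000, 0.3000, 0.2000, 0.2000, 0.2000], E[r] = 0.7000, γ^t·E[r] = 0.700000, running G = 0.700000
t=1: π = [0.1200, 0.2100, 0.2400, 0.2000, 0.2300], E[r] = 0.6600, γ^t·E[r] = 0.528000, running G = 1.228000
t=2: π = [0.1240, 0.2120, 0.2430, 0.1970, 0.2240], E[r] = 0.6260, γ^t·E[r] = 0.400640, running G = 1.628640
t=3: π = [0.1243, 0.2124, 0.2421, 0.1973, 0.2239], E[r] = 0.6285, γ^t·E[r] = 0.321792, running G = 1.950432
t=4: π = [0.1242, 0.2124, 0.2421, 0.1973, 0.2239], E[r] = 0.6287, γ^t·E[r] = 0.257520, running G = 2.207952
t=5: π = [0.1242, 0.2124, 0.2421, 0.1973, 0.2239], E[r] = 0.6287, γ^t·E[r] = 0.206017, running G = 2.413969
t=6: π = [0.1242, 0.2124, 0.2421, 0.1973, 0.2239], E[r] = 0.6287, γ^t·E[r] = 0.164813, running G = 2.578782
t=7: π = [0.1242, 0.2124, 0.2421, 0.1973, 0.2239], E[r] = 0.6287, γ^t·E[r] = 0.131851, running G = 2.710632

G = 2.7106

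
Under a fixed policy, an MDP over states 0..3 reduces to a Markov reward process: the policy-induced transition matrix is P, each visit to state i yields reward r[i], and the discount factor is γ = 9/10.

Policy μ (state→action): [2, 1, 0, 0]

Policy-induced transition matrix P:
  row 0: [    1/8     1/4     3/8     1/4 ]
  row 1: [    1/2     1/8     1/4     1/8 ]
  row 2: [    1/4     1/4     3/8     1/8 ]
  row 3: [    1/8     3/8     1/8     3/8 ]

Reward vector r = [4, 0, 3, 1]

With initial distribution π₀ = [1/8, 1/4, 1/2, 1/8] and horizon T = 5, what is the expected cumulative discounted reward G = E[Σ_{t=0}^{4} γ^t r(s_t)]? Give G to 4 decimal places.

t=0: π = [0.1250, 0.2500, 0.5000, 0.1250], E[r] = 2.1250, γ^t·E[r] = 2.125000, running G = 2.125000
t=1: π = [0.2813, 0.2344, 0.3125, 0.1719], E[r] = 2.2344, γ^t·E[r] = 2.010938, running G = 4.135938
t=2: π = [0.2520, 0.2422, 0.3027, 0.2031], E[r] = 2.1191, γ^t·E[r] = 1.716504, running G = 5.852441
t=3: π = [0.2537, 0.2451, 0.2939, 0.2073], E[r] = 2.1038, γ^t·E[r] = 1.533641, running G = 7.386082
t=4: π = [0.2537, 0.2453, 0.2925, 0.2085], E[r] = 2.1008, γ^t·E[r] = 1.378335, running G = 8.764417

G = 8.7644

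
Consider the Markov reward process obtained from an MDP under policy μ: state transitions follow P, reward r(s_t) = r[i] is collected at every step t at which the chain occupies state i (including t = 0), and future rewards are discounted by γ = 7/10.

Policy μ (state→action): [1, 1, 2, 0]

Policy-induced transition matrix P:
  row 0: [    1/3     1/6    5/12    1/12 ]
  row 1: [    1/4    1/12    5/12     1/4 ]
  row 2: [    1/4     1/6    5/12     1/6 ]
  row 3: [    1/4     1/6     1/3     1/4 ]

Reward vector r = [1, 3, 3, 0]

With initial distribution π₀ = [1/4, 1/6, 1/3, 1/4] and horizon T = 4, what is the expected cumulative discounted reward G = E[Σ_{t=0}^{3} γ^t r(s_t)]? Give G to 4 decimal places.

t=0: π = [0.2500, 0.1667, 0.3333, 0.2500], E[r] = 1.7500, γ^t·E[r] = 1.750000, running G = 1.750000
t=1: π = [0.2708, 0.1528, 0.3958, 0.1806], E[r] = 1.9167, γ^t·E[r] = 1.341667, running G = 3.091667
t=2: π = [0.2726, 0.1539, 0.4016, 0.1719], E[r] = 1.9392, γ^t·E[r] = 0.950226, running G = 4.041892
t=3: π = [0.2727, 0.1538, 0.4023, 0.1711], E[r] = 1.9413, γ^t·E[r] = 0.665853, running G = 4.707745

G = 4.7077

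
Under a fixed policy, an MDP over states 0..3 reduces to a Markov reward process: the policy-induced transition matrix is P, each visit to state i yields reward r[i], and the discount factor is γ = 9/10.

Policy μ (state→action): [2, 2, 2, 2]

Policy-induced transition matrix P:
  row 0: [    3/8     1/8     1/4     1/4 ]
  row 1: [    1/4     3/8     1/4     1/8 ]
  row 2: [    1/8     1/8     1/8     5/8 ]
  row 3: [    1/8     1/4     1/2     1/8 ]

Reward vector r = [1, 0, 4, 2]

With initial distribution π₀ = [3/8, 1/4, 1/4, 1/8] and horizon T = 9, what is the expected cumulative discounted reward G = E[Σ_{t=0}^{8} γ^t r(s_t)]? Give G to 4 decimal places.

G = 11.4900

t=0: π = [0.3750, 0.2500, 0.2500, 0.1250], E[r] = 1.6250, γ^t·E[r] = 1.625000, running G = 1.625000
t=1: π = [0.2500, 0.2031, 0.2500, 0.2969], E[r] = 1.8438, γ^t·E[r] = 1.659375, running G = 3.284375
t=2: π = [0.2129, 0.2129, 0.2930, 0.2813], E[r] = 1.9473, γ^t·E[r] = 1.577285, running G = 4.861660
t=3: π = [0.2048, 0.2134, 0.2837, 0.2981], E[r] = 1.9358, γ^t·E[r] = 1.411192, running G = 6.272852
t=4: π = [0.2029, 0.2156, 0.2891, 0.2924], E[r] = 1.9440, γ^t·E[r] = 1.275479, running G = 7.548330
t=5: π = [0.2027, 0.2155, 0.2870, 0.2949], E[r] = 1.9404, γ^t·E[r] = 1.145771, running G = 8.694101
t=6: π = [0.2026, 0.2157, 0.2879, 0.2938], E[r] = 1.9416, γ^t·E[r] = 1.031872, running G = 9.725973
t=7: π = [0.2026, 0.2157, 0.2875, 0.2943], E[r] = 1.9410, γ^t·E[r] = 0.928381, running G = 10.654354
t=8: π = [0.2026, 0.2157, 0.2876, 0.2941], E[r] = 1.9413, γ^t·E[r] = 0.835646, running G = 11.490000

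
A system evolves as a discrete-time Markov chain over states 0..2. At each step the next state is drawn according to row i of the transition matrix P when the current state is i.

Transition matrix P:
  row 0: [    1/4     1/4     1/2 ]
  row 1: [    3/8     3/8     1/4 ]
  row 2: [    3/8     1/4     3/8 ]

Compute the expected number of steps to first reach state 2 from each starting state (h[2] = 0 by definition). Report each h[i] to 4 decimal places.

First-step conditioning: h[2] = 0; for i ≠ 2, h[i] = 1 + Σ_k P[i][k]·h[k].
  h[0] = 1 + 1/4·h[0] + 1/4·h[1]
  h[1] = 1 + 3/8·h[0] + 3/8·h[1]
Solving the 2×2 linear system over states ≠ 2 gives exactly h = [7/3, 3, 0] (h[2] = 0 is the target).

h = [2.3333, 3.0000, 0.0000]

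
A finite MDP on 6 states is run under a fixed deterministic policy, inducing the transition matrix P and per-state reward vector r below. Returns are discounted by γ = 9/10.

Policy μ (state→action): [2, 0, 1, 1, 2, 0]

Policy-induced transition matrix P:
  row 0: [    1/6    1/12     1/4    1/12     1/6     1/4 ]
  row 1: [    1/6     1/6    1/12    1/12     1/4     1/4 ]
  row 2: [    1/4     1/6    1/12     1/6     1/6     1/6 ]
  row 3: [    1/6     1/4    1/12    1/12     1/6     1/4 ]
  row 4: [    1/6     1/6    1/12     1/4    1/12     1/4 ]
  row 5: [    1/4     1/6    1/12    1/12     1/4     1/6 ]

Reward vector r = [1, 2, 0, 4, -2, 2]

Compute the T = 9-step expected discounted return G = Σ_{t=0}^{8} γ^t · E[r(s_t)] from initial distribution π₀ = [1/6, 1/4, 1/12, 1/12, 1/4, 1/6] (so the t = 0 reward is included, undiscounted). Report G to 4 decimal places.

t=0: π = [0.1667, 0.2500, 0.0833, 0.0833, 0.2500, 0.1667], E[r] = 0.8333, γ^t·E[r] = 0.833333, running G = 0.833333
t=1: π = [0.1875, 0.1597, 0.1111, 0.1319, 0.1806, 0.2292], E[r] = 1.1319, γ^t·E[r] = 1.018750, running G = 1.852083
t=2: π = [0.1950, 0.1620, 0.1146, 0.1227, 0.1840, 0.2216], E[r] = 1.0851, γ^t·E[r] = 0.878906, running G = 2.730990
t=3: π = [0.1947, 0.1606, 0.1158, 0.1236, 0.1833, 0.2220], E[r] = 1.0875, γ^t·E[r] = 0.792809, running G = 3.523798
t=4: π = [0.1948, 0.1607, 0.1158, 0.1235, 0.1833, 0.2218], E[r] = 1.0876, γ^t·E[r] = 0.713567, running G = 4.237365
t=5: π = [0.1948, 0.1607, 0.1158, 0.1235, 0.1833, 0.2219], E[r] = 1.0875, γ^t·E[r] = 0.642183, running G = 4.879549
t=6: π = [0.1948, 0.1607, 0.1158, 0.1235, 0.1833, 0.2219], E[r] = 1.0875, γ^t·E[r] = 0.577967, running G = 5.457516
t=7: π = [0.1948, 0.1607, 0.1158, 0.1235, 0.1833, 0.2219], E[r] = 1.0875, γ^t·E[r] = 0.520171, running G = 5.977687
t=8: π = [0.1948, 0.1607, 0.1158, 0.1235, 0.1833, 0.2219], E[r] = 1.0875, γ^t·E[r] = 0.468154, running G = 6.445841

G = 6.4458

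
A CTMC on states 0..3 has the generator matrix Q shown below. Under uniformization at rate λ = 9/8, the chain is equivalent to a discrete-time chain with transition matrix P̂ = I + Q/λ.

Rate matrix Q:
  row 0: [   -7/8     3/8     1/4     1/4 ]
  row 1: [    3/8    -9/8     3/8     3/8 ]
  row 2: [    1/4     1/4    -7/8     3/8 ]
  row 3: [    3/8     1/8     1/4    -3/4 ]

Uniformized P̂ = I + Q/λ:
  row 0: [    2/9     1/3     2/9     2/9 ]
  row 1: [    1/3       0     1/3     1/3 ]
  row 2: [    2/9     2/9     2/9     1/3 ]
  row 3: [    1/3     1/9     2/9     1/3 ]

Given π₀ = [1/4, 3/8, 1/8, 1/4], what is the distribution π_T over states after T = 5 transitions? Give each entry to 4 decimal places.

t=0: π = [0.2500, 0.3750, 0.1250, 0.2500]
t=1: π = [0.2917, 0.1389, 0.2639, 0.3056]
t=2: π = [0.2716, 0.1898, 0.2377, 0.3009]
t=3: π = [0.2767, 0.1768, 0.2433, 0.3032]
t=4: π = [0.2755, 0.1800, 0.2419, 0.3026]
t=5: π = [0.2758, 0.1792, 0.2422, 0.3027]

π = [0.2758, 0.1792, 0.2422, 0.3027]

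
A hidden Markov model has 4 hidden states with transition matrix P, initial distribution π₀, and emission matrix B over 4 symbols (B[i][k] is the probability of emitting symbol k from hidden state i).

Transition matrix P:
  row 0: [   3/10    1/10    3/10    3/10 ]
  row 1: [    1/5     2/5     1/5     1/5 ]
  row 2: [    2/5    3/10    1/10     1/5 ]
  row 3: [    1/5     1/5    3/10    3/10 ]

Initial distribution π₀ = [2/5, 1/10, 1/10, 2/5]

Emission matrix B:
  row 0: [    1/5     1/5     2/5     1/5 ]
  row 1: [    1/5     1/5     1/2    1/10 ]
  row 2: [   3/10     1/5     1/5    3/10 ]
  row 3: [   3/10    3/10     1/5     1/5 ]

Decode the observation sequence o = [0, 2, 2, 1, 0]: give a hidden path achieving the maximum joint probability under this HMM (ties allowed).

t=0: δ = [8.000e-02, 2.000e-02, 3.000e-02, 1.200e-01]  (obs o_0=0)
t=1: δ = [9.600e-03, 1.200e-02, 7.200e-03, 7.200e-03]  ψ = [0, 3, 3, 3]  (obs o_1=2)
t=2: δ = [1.152e-03, 2.400e-03, 5.760e-04, 5.760e-04]  ψ = [0, 1, 0, 0]  (obs o_2=2)
t=3: δ = [9.600e-05, 1.920e-04, 9.600e-05, 1.440e-04]  ψ = [1, 1, 1, 1]  (obs o_3=1)
t=4: δ = [7.680e-06, 1.536e-05, 1.296e-05, 1.296e-05]  ψ = [1, 1, 3, 3]  (obs o_4=0)
backtrack: best end state = 1; path = [3, 1, 1, 1, 1]

path = [3, 1, 1, 1, 1]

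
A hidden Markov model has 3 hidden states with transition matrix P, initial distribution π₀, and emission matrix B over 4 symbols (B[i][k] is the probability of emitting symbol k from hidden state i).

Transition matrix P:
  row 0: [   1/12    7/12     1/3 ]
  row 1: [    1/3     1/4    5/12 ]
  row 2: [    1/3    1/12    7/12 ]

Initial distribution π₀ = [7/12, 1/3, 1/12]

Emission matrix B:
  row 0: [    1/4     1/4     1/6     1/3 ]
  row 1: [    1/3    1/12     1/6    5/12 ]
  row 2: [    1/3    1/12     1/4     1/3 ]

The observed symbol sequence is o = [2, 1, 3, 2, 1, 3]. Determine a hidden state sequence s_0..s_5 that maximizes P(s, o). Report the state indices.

path = [1, 0, 1, 2, 0, 1]

t=0: δ = [9.722e-02, 5.556e-02, 2.083e-02]  (obs o_0=2)
t=1: δ = [4.630e-03, 4.726e-03, 2.701e-03]  ψ = [1, 0, 0]  (obs o_1=1)
t=2: δ = [5.251e-04, 1.125e-03, 6.564e-04]  ψ = [1, 0, 1]  (obs o_2=3)
t=3: δ = [6.251e-05, 5.105e-05, 1.172e-04]  ψ = [1, 0, 1]  (obs o_3=2)
t=4: δ = [9.768e-06, 3.039e-06, 5.698e-06]  ψ = [2, 0, 2]  (obs o_4=1)
t=5: δ = [6.331e-07, 2.374e-06, 1.108e-06]  ψ = [2, 0, 2]  (obs o_5=3)
backtrack: best end state = 1; path = [1, 0, 1, 2, 0, 1]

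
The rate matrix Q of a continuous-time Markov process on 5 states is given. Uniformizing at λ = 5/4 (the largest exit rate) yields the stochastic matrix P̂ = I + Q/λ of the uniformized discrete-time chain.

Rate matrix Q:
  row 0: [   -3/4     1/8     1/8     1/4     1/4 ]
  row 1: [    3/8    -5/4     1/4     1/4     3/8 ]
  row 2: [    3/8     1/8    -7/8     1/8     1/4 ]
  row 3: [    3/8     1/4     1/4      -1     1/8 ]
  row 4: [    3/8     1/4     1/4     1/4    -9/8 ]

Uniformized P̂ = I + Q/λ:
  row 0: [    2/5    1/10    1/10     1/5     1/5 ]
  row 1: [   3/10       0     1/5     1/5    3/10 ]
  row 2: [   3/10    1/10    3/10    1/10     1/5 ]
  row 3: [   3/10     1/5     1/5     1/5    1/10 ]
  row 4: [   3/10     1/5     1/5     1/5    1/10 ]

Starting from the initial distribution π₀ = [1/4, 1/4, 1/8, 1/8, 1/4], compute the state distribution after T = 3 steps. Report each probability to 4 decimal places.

π = [0.3333, 0.1229, 0.1854, 0.1814, 0.1771]

t=0: π = [0.2500, 0.2500, 0.1250, 0.1250, 0.2500]
t=1: π = [0.3250, 0.1125, 0.1875, 0.1875, 0.1875]
t=2: π = [0.3325, 0.1263, 0.1863, 0.1813, 0.1738]
t=3: π = [0.3333, 0.1229, 0.1854, 0.1814, 0.1771]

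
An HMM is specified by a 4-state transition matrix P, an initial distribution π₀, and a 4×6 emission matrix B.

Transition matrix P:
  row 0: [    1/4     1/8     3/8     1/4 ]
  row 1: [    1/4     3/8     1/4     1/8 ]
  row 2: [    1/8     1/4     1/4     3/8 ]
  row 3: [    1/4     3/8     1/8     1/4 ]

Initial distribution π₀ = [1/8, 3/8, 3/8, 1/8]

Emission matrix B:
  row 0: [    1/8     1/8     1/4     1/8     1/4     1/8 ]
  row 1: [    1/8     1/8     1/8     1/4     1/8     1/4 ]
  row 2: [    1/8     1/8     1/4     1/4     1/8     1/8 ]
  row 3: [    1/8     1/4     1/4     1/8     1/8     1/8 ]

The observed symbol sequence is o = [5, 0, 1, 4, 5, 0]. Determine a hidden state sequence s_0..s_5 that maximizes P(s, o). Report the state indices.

path = [1, 2, 3, 1, 1, 1]

t=0: δ = [1.562e-02, 9.375e-02, 4.688e-02, 1.562e-02]  (obs o_0=5)
t=1: δ = [2.930e-03, 4.395e-03, 2.930e-03, 2.197e-03]  ψ = [1, 1, 1, 2]  (obs o_1=0)
t=2: δ = [1.373e-04, 2.060e-04, 1.373e-04, 2.747e-04]  ψ = [1, 1, 0, 2]  (obs o_2=1)
t=3: δ = [1.717e-05, 1.287e-05, 6.437e-06, 8.583e-06]  ψ = [3, 3, 0, 3]  (obs o_3=4)
t=4: δ = [5.364e-07, 1.207e-06, 8.047e-07, 5.364e-07]  ψ = [0, 1, 0, 0]  (obs o_4=5)
t=5: δ = [3.772e-08, 5.658e-08, 3.772e-08, 3.772e-08]  ψ = [1, 1, 1, 2]  (obs o_5=0)
backtrack: best end state = 1; path = [1, 2, 3, 1, 1, 1]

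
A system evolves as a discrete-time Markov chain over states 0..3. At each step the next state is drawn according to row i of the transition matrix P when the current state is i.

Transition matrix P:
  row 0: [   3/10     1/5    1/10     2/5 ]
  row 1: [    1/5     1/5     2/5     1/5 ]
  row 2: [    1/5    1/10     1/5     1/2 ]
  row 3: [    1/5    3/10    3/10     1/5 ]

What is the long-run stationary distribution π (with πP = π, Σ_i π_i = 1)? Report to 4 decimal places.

π = [0.2222, 0.2069, 0.2511, 0.3198]

Balance equations π_j = Σ_i π_i·P[i][j]:
  π_0 = 3/10·π_0 + 1/5·π_1 + 1/5·π_2 + 1/5·π_3
  π_1 = 1/5·π_0 + 1/5·π_1 + 1/10·π_2 + 3/10·π_3
  π_2 = 1/10·π_0 + 2/5·π_1 + 1/5·π_2 + 3/10·π_3
  normalize: π_0 + π_1 + π_2 + π_3 = 1
Solving the linear system gives exactly π = [2/9, 229/1107, 278/1107, 118/369].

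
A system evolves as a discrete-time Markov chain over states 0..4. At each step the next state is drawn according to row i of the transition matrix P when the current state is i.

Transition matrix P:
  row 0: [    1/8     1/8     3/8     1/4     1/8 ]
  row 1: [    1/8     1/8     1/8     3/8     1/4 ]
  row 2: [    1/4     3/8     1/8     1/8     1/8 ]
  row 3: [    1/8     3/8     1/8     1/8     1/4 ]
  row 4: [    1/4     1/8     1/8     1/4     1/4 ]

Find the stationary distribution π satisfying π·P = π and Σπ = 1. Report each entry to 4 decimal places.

Balance equations π_j = Σ_i π_i·P[i][j]:
  π_0 = 1/8·π_0 + 1/8·π_1 + 1/4·π_2 + 1/8·π_3 + 1/4·π_4
  π_1 = 1/8·π_0 + 1/8·π_1 + 3/8·π_2 + 3/8·π_3 + 1/8·π_4
  π_2 = 3/8·π_0 + 1/8·π_1 + 1/8·π_2 + 1/8·π_3 + 1/8·π_4
  π_3 = 1/4·π_0 + 3/8·π_1 + 1/8·π_2 + 1/8·π_3 + 1/4·π_4
  normalize: π_0 + π_1 + π_2 + π_3 + π_4 = 1
Solving the linear system gives exactly π = [87/506, 567/2530, 85/506, 289/1265, 105/506].

π = [0.1719, 0.2241, 0.1680, 0.2285, 0.2075]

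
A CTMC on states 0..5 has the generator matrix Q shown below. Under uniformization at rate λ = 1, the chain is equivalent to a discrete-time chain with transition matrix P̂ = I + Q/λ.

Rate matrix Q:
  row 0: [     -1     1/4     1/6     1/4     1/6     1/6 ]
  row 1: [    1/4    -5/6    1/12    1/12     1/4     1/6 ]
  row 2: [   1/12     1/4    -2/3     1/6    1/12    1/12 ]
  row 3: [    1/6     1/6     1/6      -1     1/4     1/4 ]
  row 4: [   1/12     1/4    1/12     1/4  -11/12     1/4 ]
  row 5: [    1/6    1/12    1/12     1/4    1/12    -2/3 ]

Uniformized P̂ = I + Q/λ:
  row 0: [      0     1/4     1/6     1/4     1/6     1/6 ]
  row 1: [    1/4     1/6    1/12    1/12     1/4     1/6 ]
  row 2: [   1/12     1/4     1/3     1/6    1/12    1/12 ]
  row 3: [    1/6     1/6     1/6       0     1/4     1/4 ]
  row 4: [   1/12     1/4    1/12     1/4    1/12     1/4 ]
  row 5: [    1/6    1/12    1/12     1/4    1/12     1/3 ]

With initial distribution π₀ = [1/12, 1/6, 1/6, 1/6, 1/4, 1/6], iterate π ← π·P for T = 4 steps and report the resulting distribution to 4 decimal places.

t=0: π = [0.0833, 0.1667, 0.1667, 0.1667, 0.2500, 0.1667]
t=1: π = [0.1319, 0.1944, 0.1458, 0.1667, 0.1458, 0.2153]
t=2: π = [0.1366, 0.1840, 0.1447, 0.1638, 0.1545, 0.2164]
t=3: π = [0.1343, 0.1849, 0.1445, 0.1663, 0.1527, 0.2172]
t=4: π = [0.1349, 0.1845, 0.1445, 0.1655, 0.1531, 0.2174]

π = [0.1349, 0.1845, 0.1445, 0.1655, 0.1531, 0.2174]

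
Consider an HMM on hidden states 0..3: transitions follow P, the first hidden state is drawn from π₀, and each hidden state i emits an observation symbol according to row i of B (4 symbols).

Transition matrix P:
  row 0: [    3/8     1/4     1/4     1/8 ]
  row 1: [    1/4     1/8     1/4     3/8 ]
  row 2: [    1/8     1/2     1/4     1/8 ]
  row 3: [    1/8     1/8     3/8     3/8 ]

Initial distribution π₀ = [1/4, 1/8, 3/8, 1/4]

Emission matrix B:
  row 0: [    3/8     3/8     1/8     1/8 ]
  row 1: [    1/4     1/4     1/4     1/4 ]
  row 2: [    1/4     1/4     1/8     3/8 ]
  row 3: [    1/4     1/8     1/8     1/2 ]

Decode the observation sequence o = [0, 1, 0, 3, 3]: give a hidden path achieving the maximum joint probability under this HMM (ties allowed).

t=0: δ = [9.375e-02, 3.125e-02, 9.375e-02, 6.250e-02]  (obs o_0=0)
t=1: δ = [1.318e-02, 1.172e-02, 5.859e-03, 2.930e-03]  ψ = [0, 2, 0, 3]  (obs o_1=1)
t=2: δ = [1.854e-03, 8.240e-04, 8.240e-04, 1.099e-03]  ψ = [0, 0, 0, 1]  (obs o_2=0)
t=3: δ = [8.690e-05, 1.159e-04, 1.738e-04, 2.060e-04]  ψ = [0, 0, 0, 3]  (obs o_3=3)
t=4: δ = [4.074e-06, 2.173e-05, 2.897e-05, 3.862e-05]  ψ = [0, 2, 3, 3]  (obs o_4=3)
backtrack: best end state = 3; path = [2, 1, 3, 3, 3]

path = [2, 1, 3, 3, 3]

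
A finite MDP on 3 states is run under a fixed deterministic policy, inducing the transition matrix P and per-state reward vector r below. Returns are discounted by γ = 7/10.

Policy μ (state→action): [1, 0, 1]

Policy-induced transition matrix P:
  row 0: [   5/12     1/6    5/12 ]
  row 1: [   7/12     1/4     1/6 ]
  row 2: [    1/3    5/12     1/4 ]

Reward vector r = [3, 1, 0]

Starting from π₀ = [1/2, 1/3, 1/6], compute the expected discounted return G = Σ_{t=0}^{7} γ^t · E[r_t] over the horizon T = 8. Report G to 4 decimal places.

G = 5.2166

t=0: π = [0.5000, 0.3333, 0.1667], E[r] = 1.8333, γ^t·E[r] = 1.833333, running G = 1.833333
t=1: π = [0.4583, 0.2361, 0.3056], E[r] = 1.6111, γ^t·E[r] = 1.127778, running G = 2.961111
t=2: π = [0.4306, 0.2627, 0.3067], E[r] = 1.5544, γ^t·E[r] = 0.761655, running G = 3.722766
t=3: π = [0.4349, 0.2652, 0.2999], E[r] = 1.5699, γ^t·E[r] = 0.538485, running G = 4.261251
t=4: π = [0.4359, 0.2637, 0.3004], E[r] = 1.5714, γ^t·E[r] = 0.377291, running G = 4.638542
t=5: π = [0.4356, 0.2637, 0.3007], E[r] = 1.5705, γ^t·E[r] = 0.263956, running G = 4.902498
t=6: π = [0.4356, 0.2638, 0.3006], E[r] = 1.5705, γ^t·E[r] = 0.184769, running G = 5.087267
t=7: π = [0.4356, 0.2638, 0.3006], E[r] = 1.5706, γ^t·E[r] = 0.129342, running G = 5.216609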